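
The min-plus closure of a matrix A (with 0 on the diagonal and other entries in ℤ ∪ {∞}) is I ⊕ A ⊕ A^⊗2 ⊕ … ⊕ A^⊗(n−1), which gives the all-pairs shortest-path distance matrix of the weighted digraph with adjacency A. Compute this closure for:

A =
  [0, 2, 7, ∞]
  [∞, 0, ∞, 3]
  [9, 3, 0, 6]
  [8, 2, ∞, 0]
Closure =
  [0, 2, 7, 5]
  [11, 0, 18, 3]
  [9, 3, 0, 6]
  [8, 2, 15, 0]

This is the Floyd-Warshall all-pairs shortest-path computation. For each intermediate vertex k = 0, 1, …, 3, update dist[i][j] ← min(dist[i][j], dist[i][k] + dist[k][j]). The final matrix gives, for each (i, j), the minimum total weight of any directed path from i to j (possibly empty when i = j).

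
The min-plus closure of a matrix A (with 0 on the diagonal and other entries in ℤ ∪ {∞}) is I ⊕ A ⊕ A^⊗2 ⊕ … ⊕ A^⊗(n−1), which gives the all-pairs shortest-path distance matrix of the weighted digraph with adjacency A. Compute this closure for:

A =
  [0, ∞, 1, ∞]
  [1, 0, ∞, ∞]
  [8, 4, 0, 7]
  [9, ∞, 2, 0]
Closure =
  [0, 5, 1, 8]
  [1, 0, 2, 9]
  [5, 4, 0, 7]
  [7, 6, 2, 0]

This is the Floyd-Warshall all-pairs shortest-path computation. For each intermediate vertex k = 0, 1, …, 3, update dist[i][j] ← min(dist[i][j], dist[i][k] + dist[k][j]). The final matrix gives, for each (i, j), the minimum total weight of any directed path from i to j (possibly empty when i = j).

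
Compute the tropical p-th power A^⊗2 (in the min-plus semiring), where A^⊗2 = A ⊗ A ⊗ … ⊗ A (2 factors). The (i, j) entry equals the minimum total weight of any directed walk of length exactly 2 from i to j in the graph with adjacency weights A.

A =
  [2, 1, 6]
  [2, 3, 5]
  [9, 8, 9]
A^⊗2 =
  [3, 3, 6]
  [4, 3, 8]
  [10, 10, 13]

Each entry (A^⊗2)_ij equals the minimum over all length-2 walks i = v_0 → v_1 → … → v_2 = j of Σ_t A[v_t][v_{t+1}]. For example, for (i, j) = (0, 2) we minimise over 3 possible intermediate vertex sequences; the minimum is 6, attained along the walk 0 → 1 → 2.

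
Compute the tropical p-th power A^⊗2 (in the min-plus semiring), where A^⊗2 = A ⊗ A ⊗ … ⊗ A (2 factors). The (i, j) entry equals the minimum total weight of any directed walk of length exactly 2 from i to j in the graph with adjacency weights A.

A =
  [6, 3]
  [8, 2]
A^⊗2 =
  [11, 5]
  [10, 4]

Each entry (A^⊗2)_ij equals the minimum over all length-2 walks i = v_0 → v_1 → … → v_2 = j of Σ_t A[v_t][v_{t+1}]. For example, for (i, j) = (0, 1) we minimise over 2 possible intermediate vertex sequences; the minimum is 5, attained along the walk 0 → 1 → 1.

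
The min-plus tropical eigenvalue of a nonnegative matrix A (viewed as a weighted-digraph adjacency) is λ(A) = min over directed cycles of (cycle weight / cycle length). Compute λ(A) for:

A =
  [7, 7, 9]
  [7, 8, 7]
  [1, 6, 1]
λ(A) = 1

Enumerate directed cycles and compute their means (weight / length). Sample:
  cycle 0 → 0: weight = 7, length = 1, mean = 7/1 ≈ 7.000
  cycle 1 → 1: weight = 8, length = 1, mean = 8/1 ≈ 8.000
  cycle 2 → 2: weight = 1, length = 1, mean = 1/1 ≈ 1.000
  cycle 0 → 1 → 0: weight = 14, length = 2, mean = 14/2 ≈ 7.000
  cycle 0 → 2 → 0: weight = 10, length = 2, mean = 10/2 ≈ 5.000
  cycle 1 → 0 → 1: weight = 14, length = 2, mean = 14/2 ≈ 7.000
Minimum mean = 1.000, attained e.g. along the cycle 2 → 2 with weight 1 and length 1. So λ(A) = 1/1 = 1.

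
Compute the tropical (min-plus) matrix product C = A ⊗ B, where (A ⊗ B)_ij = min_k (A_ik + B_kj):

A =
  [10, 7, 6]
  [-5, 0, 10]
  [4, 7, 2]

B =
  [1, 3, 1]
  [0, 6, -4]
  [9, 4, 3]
A ⊗ B =
  [7, 10, 3]
  [-4, -2, -4]
  [5, 6, 3]

Apply the min-plus product entry-by-entry:
  C[0][0] = min over k of (A[0][0] + B[0][0] = 10 + 1 = 11, A[0][1] + B[1][0] = 7 + 0 = 7, A[0][2] + B[2][0] = 6 + 9 = 15) = 7 (attained at k = 1)
  C[0][1] = min over k of (A[0][0] + B[0][1] = 10 + 3 = 13, A[0][1] + B[1][1] = 7 + 6 = 13, A[0][2] + B[2][1] = 6 + 4 = 10) = 10 (attained at k = 2)
  C[0][2] = min over k of (A[0][0] + B[0][2] = 10 + 1 = 11, A[0][1] + B[1][2] = 7 + -4 = 3, A[0][2] + B[2][2] = 6 + 3 = 9) = 3 (attained at k = 1)
  C[1][0] = min over k of (A[1][0] + B[0][0] = -5 + 1 = -4, A[1][1] + B[1][0] = 0 + 0 = 0, A[1][2] + B[2][0] = 10 + 9 = 19) = -4 (attained at k = 0)
  C[1][1] = min over k of (A[1][0] + B[0][1] = -5 + 3 = -2, A[1][1] + B[1][1] = 0 + 6 = 6, A[1][2] + B[2][1] = 10 + 4 = 14) = -2 (attained at k = 0)
  C[1][2] = min over k of (A[1][0] + B[0][2] = -5 + 1 = -4, A[1][1] + B[1][2] = 0 + -4 = -4, A[1][2] + B[2][2] = 10 + 3 = 13) = -4 (attained at k = 0)
  C[2][0] = min over k of (A[2][0] + B[0][0] = 4 + 1 = 5, A[2][1] + B[1][0] = 7 + 0 = 7, A[2][2] + B[2][0] = 2 + 9 = 11) = 5 (attained at k = 0)
  C[2][1] = min over k of (A[2][0] + B[0][1] = 4 + 3 = 7, A[2][1] + B[1][1] = 7 + 6 = 13, A[2][2] + B[2][1] = 2 + 4 = 6) = 6 (attained at k = 2)
  C[2][2] = min over k of (A[2][0] + B[0][2] = 4 + 1 = 5, A[2][1] + B[1][2] = 7 + -4 = 3, A[2][2] + B[2][2] = 2 + 3 = 5) = 3 (attained at k = 1)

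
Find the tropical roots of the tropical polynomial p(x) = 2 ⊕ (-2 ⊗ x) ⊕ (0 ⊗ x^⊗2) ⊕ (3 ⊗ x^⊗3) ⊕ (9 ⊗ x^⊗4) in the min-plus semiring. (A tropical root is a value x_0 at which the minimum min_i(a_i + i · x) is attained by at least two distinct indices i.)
Roots: {-6, -3, -2, 4}

Each tropical root is a break point of the lower envelope of the lines y = a_i + i · x (there are 5 lines, with slopes 0, 1, ..., 4). Only the lines that attain the minimum somewhere contribute to roots; other lines are dominated. Here the surviving (envelope) indices are i = 4, i = 3, i = 2, i = 1, i = 0.
Intersections between consecutive envelope lines give the roots: for adjacent envelope indices i < j the intersection is x = (a_i − a_j) / (j − i). Reading off the sorted break points: {-6, -3, -2, 4}.
Verification: at each break x_0, at least two indices attain the minimum of min_i(a_i + i · x_0).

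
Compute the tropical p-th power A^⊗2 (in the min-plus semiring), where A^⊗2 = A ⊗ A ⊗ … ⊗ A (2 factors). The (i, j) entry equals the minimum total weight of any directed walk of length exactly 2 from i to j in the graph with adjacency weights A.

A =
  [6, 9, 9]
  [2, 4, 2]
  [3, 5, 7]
A^⊗2 =
  [11, 13, 11]
  [5, 7, 6]
  [7, 9, 7]

Each entry (A^⊗2)_ij equals the minimum over all length-2 walks i = v_0 → v_1 → … → v_2 = j of Σ_t A[v_t][v_{t+1}]. For example, for (i, j) = (0, 2) we minimise over 3 possible intermediate vertex sequences; the minimum is 11, attained along the walk 0 → 1 → 2.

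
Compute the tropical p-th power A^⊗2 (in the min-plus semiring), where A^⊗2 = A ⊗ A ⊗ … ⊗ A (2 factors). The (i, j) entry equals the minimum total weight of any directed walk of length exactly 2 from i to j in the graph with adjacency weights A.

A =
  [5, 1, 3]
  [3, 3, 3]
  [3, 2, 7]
A^⊗2 =
  [4, 4, 4]
  [6, 4, 6]
  [5, 4, 5]

Each entry (A^⊗2)_ij equals the minimum over all length-2 walks i = v_0 → v_1 → … → v_2 = j of Σ_t A[v_t][v_{t+1}]. For example, for (i, j) = (0, 2) we minimise over 3 possible intermediate vertex sequences; the minimum is 4, attained along the walk 0 → 1 → 2.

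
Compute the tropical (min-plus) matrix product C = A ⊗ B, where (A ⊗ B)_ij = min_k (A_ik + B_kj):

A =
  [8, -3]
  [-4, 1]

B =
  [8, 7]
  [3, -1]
A ⊗ B =
  [0, -4]
  [4, 0]

Apply the min-plus product entry-by-entry:
  C[0][0] = min over k of (A[0][0] + B[0][0] = 8 + 8 = 16, A[0][1] + B[1][0] = -3 + 3 = 0) = 0 (attained at k = 1)
  C[0][1] = min over k of (A[0][0] + B[0][1] = 8 + 7 = 15, A[0][1] + B[1][1] = -3 + -1 = -4) = -4 (attained at k = 1)
  C[1][0] = min over k of (A[1][0] + B[0][0] = -4 + 8 = 4, A[1][1] + B[1][0] = 1 + 3 = 4) = 4 (attained at k = 0)
  C[1][1] = min over k of (A[1][0] + B[0][1] = -4 + 7 = 3, A[1][1] + B[1][1] = 1 + -1 = 0) = 0 (attained at k = 1)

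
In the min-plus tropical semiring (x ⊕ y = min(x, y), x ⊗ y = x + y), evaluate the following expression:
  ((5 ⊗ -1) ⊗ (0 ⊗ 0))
((5 ⊗ -1) ⊗ (0 ⊗ 0)) = 4

Expand innermost to outermost. Recall ⊕ takes the minimum of its arguments and ⊗ takes their sum. Working out the expression ((5 ⊗ -1) ⊗ (0 ⊗ 0)) gives 4.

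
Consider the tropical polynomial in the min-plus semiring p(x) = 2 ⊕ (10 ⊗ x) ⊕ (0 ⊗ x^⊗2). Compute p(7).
p(7) = 2

A tropical monomial a ⊗ x^⊗i evaluates to a + i · x. Evaluating each term at x = 7:
  Term 0 contributes 2 + 0 · 7 = 2
  Term 1 contributes 10 + 1 · 7 = 17
  Term 2 contributes 0 + 2 · 7 = 14
p(7) = ⊕ of these = min[2, 17, 14] = 2.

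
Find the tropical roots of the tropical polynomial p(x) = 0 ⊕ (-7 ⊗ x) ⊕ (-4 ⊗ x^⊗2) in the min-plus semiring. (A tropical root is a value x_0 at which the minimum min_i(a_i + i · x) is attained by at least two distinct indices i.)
Roots: {-3, 7}

Each tropical root is a break point of the lower envelope of the lines y = a_i + i · x (there are 3 lines, with slopes 0, 1, ..., 2). Only the lines that attain the minimum somewhere contribute to roots; other lines are dominated. Here the surviving (envelope) indices are i = 2, i = 1, i = 0.
Intersections between consecutive envelope lines give the roots: for adjacent envelope indices i < j the intersection is x = (a_i − a_j) / (j − i). Reading off the sorted break points: {-3, 7}.
Verification: at each break x_0, at least two indices attain the minimum of min_i(a_i + i · x_0).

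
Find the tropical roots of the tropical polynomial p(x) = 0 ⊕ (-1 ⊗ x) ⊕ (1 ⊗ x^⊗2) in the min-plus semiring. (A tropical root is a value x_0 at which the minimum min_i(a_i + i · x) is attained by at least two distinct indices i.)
Roots: {-2, 1}

Each tropical root is a break point of the lower envelope of the lines y = a_i + i · x (there are 3 lines, with slopes 0, 1, ..., 2). Only the lines that attain the minimum somewhere contribute to roots; other lines are dominated. Here the surviving (envelope) indices are i = 2, i = 1, i = 0.
Intersections between consecutive envelope lines give the roots: for adjacent envelope indices i < j the intersection is x = (a_i − a_j) / (j − i). Reading off the sorted break points: {-2, 1}.
Verification: at each break x_0, at least two indices attain the minimum of min_i(a_i + i · x_0).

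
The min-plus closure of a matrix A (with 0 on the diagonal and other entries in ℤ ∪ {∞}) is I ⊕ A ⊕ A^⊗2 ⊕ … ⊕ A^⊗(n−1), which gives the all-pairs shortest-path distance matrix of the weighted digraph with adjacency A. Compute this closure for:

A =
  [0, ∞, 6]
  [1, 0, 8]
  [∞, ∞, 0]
Closure =
  [0, ∞, 6]
  [1, 0, 7]
  [∞, ∞, 0]

This is the Floyd-Warshall all-pairs shortest-path computation. For each intermediate vertex k = 0, 1, …, 2, update dist[i][j] ← min(dist[i][j], dist[i][k] + dist[k][j]). The final matrix gives, for each (i, j), the minimum total weight of any directed path from i to j (possibly empty when i = j).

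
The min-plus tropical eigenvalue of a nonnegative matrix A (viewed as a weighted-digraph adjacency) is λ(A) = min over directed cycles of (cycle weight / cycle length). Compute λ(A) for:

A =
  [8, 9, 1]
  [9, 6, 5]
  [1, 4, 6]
λ(A) = 1

Enumerate directed cycles and compute their means (weight / length). Sample:
  cycle 0 → 0: weight = 8, length = 1, mean = 8/1 ≈ 8.000
  cycle 1 → 1: weight = 6, length = 1, mean = 6/1 ≈ 6.000
  cycle 2 → 2: weight = 6, length = 1, mean = 6/1 ≈ 6.000
  cycle 0 → 1 → 0: weight = 18, length = 2, mean = 18/2 ≈ 9.000
  cycle 0 → 2 → 0: weight = 2, length = 2, mean = 2/2 ≈ 1.000
  cycle 1 → 0 → 1: weight = 18, length = 2, mean = 18/2 ≈ 9.000
Minimum mean = 1.000, attained e.g. along the cycle 0 → 2 → 0 with weight 2 and length 2. So λ(A) = 2/2 = 1.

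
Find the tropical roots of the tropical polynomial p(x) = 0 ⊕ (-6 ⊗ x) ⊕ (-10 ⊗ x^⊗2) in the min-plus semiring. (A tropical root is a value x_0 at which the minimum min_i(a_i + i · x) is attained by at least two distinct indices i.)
Roots: {4, 6}

Each tropical root is a break point of the lower envelope of the lines y = a_i + i · x (there are 3 lines, with slopes 0, 1, ..., 2). Only the lines that attain the minimum somewhere contribute to roots; other lines are dominated. Here the surviving (envelope) indices are i = 2, i = 1, i = 0.
Intersections between consecutive envelope lines give the roots: for adjacent envelope indices i < j the intersection is x = (a_i − a_j) / (j − i). Reading off the sorted break points: {4, 6}.
Verification: at each break x_0, at least two indices attain the minimum of min_i(a_i + i · x_0).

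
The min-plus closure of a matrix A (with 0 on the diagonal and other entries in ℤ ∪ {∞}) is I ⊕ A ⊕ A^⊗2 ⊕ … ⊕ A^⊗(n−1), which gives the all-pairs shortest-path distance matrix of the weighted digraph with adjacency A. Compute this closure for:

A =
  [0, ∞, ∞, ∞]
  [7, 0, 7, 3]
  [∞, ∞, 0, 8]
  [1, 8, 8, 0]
Closure =
  [0, ∞, ∞, ∞]
  [4, 0, 7, 3]
  [9, 16, 0, 8]
  [1, 8, 8, 0]

This is the Floyd-Warshall all-pairs shortest-path computation. For each intermediate vertex k = 0, 1, …, 3, update dist[i][j] ← min(dist[i][j], dist[i][k] + dist[k][j]). The final matrix gives, for each (i, j), the minimum total weight of any directed path from i to j (possibly empty when i = j).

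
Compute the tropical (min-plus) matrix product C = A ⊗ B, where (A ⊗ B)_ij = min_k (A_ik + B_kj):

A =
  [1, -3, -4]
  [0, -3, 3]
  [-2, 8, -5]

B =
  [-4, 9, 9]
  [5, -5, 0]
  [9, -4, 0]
A ⊗ B =
  [-3, -8, -4]
  [-4, -8, -3]
  [-6, -9, -5]

Apply the min-plus product entry-by-entry:
  C[0][0] = min over k of (A[0][0] + B[0][0] = 1 + -4 = -3, A[0][1] + B[1][0] = -3 + 5 = 2, A[0][2] + B[2][0] = -4 + 9 = 5) = -3 (attained at k = 0)
  C[0][1] = min over k of (A[0][0] + B[0][1] = 1 + 9 = 10, A[0][1] + B[1][1] = -3 + -5 = -8, A[0][2] + B[2][1] = -4 + -4 = -8) = -8 (attained at k = 1)
  C[0][2] = min over k of (A[0][0] + B[0][2] = 1 + 9 = 10, A[0][1] + B[1][2] = -3 + 0 = -3, A[0][2] + B[2][2] = -4 + 0 = -4) = -4 (attained at k = 2)
  C[1][0] = min over k of (A[1][0] + B[0][0] = 0 + -4 = -4, A[1][1] + B[1][0] = -3 + 5 = 2, A[1][2] + B[2][0] = 3 + 9 = 12) = -4 (attained at k = 0)
  C[1][1] = min over k of (A[1][0] + B[0][1] = 0 + 9 = 9, A[1][1] + B[1][1] = -3 + -5 = -8, A[1][2] + B[2][1] = 3 + -4 = -1) = -8 (attained at k = 1)
  C[1][2] = min over k of (A[1][0] + B[0][2] = 0 + 9 = 9, A[1][1] + B[1][2] = -3 + 0 = -3, A[1][2] + B[2][2] = 3 + 0 = 3) = -3 (attained at k = 1)
  C[2][0] = min over k of (A[2][0] + B[0][0] = -2 + -4 = -6, A[2][1] + B[1][0] = 8 + 5 = 13, A[2][2] + B[2][0] = -5 + 9 = 4) = -6 (attained at k = 0)
  C[2][1] = min over k of (A[2][0] + B[0][1] = -2 + 9 = 7, A[2][1] + B[1][1] = 8 + -5 = 3, A[2][2] + B[2][1] = -5 + -4 = -9) = -9 (attained at k = 2)
  C[2][2] = min over k of (A[2][0] + B[0][2] = -2 + 9 = 7, A[2][1] + B[1][2] = 8 + 0 = 8, A[2][2] + B[2][2] = -5 + 0 = -5) = -5 (attained at k = 2)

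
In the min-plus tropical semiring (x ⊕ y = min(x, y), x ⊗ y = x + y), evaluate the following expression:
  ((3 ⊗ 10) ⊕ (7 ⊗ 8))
((3 ⊗ 10) ⊕ (7 ⊗ 8)) = 13

Expand innermost to outermost. Recall ⊕ takes the minimum of its arguments and ⊗ takes their sum. Working out the expression ((3 ⊗ 10) ⊕ (7 ⊗ 8)) gives 13.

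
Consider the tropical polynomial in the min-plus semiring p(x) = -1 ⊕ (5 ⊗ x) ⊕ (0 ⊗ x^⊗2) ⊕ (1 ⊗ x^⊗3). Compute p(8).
p(8) = -1

A tropical monomial a ⊗ x^⊗i evaluates to a + i · x. Evaluating each term at x = 8:
  Term 0 contributes -1 + 0 · 8 = -1
  Term 1 contributes 5 + 1 · 8 = 13
  Term 2 contributes 0 + 2 · 8 = 16
  Term 3 contributes 1 + 3 · 8 = 25
p(8) = ⊕ of these = min[-1, 13, 16, 25] = -1.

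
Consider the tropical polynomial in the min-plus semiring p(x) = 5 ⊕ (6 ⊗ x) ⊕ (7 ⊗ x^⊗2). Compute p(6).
p(6) = 5

A tropical monomial a ⊗ x^⊗i evaluates to a + i · x. Evaluating each term at x = 6:
  Term 0 contributes 5 + 0 · 6 = 5
  Term 1 contributes 6 + 1 · 6 = 12
  Term 2 contributes 7 + 2 · 6 = 19
p(6) = ⊕ of these = min[5, 12, 19] = 5.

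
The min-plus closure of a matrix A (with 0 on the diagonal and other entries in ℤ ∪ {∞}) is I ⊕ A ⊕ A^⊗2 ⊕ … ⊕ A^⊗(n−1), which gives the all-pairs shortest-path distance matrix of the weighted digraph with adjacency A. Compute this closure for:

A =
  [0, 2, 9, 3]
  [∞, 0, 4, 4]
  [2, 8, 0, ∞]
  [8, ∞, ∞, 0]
Closure =
  [0, 2, 6, 3]
  [6, 0, 4, 4]
  [2, 4, 0, 5]
  [8, 10, 14, 0]

This is the Floyd-Warshall all-pairs shortest-path computation. For each intermediate vertex k = 0, 1, …, 3, update dist[i][j] ← min(dist[i][j], dist[i][k] + dist[k][j]). The final matrix gives, for each (i, j), the minimum total weight of any directed path from i to j (possibly empty when i = j).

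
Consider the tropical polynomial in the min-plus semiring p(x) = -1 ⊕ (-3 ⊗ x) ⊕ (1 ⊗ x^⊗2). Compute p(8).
p(8) = -1

A tropical monomial a ⊗ x^⊗i evaluates to a + i · x. Evaluating each term at x = 8:
  Term 0 contributes -1 + 0 · 8 = -1
  Term 1 contributes -3 + 1 · 8 = 5
  Term 2 contributes 1 + 2 · 8 = 17
p(8) = ⊕ of these = min[-1, 5, 17] = -1.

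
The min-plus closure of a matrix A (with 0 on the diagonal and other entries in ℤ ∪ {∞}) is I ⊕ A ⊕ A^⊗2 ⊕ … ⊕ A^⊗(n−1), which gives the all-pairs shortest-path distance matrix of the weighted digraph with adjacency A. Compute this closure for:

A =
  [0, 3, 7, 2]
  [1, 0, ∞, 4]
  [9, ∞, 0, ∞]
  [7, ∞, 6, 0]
Closure =
  [0, 3, 7, 2]
  [1, 0, 8, 3]
  [9, 12, 0, 11]
  [7, 10, 6, 0]

This is the Floyd-Warshall all-pairs shortest-path computation. For each intermediate vertex k = 0, 1, …, 3, update dist[i][j] ← min(dist[i][j], dist[i][k] + dist[k][j]). The final matrix gives, for each (i, j), the minimum total weight of any directed path from i to j (possibly empty when i = j).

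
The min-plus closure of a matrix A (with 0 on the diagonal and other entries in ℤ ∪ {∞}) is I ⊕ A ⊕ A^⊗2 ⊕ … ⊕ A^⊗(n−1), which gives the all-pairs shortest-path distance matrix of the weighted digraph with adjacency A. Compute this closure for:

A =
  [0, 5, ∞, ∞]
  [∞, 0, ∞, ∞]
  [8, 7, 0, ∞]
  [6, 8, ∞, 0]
Closure =
  [0, 5, ∞, ∞]
  [∞, 0, ∞, ∞]
  [8, 7, 0, ∞]
  [6, 8, ∞, 0]

This is the Floyd-Warshall all-pairs shortest-path computation. For each intermediate vertex k = 0, 1, …, 3, update dist[i][j] ← min(dist[i][j], dist[i][k] + dist[k][j]). The final matrix gives, for each (i, j), the minimum total weight of any directed path from i to j (possibly empty when i = j).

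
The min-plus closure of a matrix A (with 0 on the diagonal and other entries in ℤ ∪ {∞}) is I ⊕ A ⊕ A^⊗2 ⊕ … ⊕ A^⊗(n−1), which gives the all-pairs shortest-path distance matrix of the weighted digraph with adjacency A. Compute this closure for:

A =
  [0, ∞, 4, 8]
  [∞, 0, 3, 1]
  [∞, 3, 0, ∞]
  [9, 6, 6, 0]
Closure =
  [0, 7, 4, 8]
  [10, 0, 3, 1]
  [13, 3, 0, 4]
  [9, 6, 6, 0]

This is the Floyd-Warshall all-pairs shortest-path computation. For each intermediate vertex k = 0, 1, …, 3, update dist[i][j] ← min(dist[i][j], dist[i][k] + dist[k][j]). The final matrix gives, for each (i, j), the minimum total weight of any directed path from i to j (possibly empty when i = j).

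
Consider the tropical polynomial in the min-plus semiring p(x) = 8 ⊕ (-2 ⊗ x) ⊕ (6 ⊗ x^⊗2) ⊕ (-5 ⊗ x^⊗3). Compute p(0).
p(0) = -5

A tropical monomial a ⊗ x^⊗i evaluates to a + i · x. Evaluating each term at x = 0:
  Term 0 contributes 8 + 0 · 0 = 8
  Term 1 contributes -2 + 1 · 0 = -2
  Term 2 contributes 6 + 2 · 0 = 6
  Term 3 contributes -5 + 3 · 0 = -5
p(0) = ⊕ of these = min[8, -2, 6, -5] = -5.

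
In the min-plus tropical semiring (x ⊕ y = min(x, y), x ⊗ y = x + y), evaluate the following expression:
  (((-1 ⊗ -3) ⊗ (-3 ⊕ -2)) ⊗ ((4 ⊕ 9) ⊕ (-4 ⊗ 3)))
(((-1 ⊗ -3) ⊗ (-3 ⊕ -2)) ⊗ ((4 ⊕ 9) ⊕ (-4 ⊗ 3))) = -8

Expand innermost to outermost. Recall ⊕ takes the minimum of its arguments and ⊗ takes their sum. Working out the expression (((-1 ⊗ -3) ⊗ (-3 ⊕ -2)) ⊗ ((4 ⊕ 9) ⊕ (-4 ⊗ 3))) gives -8.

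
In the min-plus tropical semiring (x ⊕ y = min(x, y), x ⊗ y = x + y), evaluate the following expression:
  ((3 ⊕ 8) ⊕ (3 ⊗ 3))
((3 ⊕ 8) ⊕ (3 ⊗ 3)) = 3

Expand innermost to outermost. Recall ⊕ takes the minimum of its arguments and ⊗ takes their sum. Working out the expression ((3 ⊕ 8) ⊕ (3 ⊗ 3)) gives 3.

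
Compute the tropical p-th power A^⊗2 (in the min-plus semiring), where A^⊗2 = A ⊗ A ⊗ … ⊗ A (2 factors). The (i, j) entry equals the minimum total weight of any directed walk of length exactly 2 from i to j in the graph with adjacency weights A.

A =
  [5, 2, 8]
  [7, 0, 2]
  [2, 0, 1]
A^⊗2 =
  [9, 2, 4]
  [4, 0, 2]
  [3, 0, 2]

Each entry (A^⊗2)_ij equals the minimum over all length-2 walks i = v_0 → v_1 → … → v_2 = j of Σ_t A[v_t][v_{t+1}]. For example, for (i, j) = (0, 2) we minimise over 3 possible intermediate vertex sequences; the minimum is 4, attained along the walk 0 → 1 → 2.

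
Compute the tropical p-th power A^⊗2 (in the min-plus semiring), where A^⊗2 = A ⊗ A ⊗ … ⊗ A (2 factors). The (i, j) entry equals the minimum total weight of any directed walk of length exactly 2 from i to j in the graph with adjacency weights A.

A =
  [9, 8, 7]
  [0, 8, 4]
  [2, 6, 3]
A^⊗2 =
  [8, 13, 10]
  [6, 8, 7]
  [5, 9, 6]

Each entry (A^⊗2)_ij equals the minimum over all length-2 walks i = v_0 → v_1 → … → v_2 = j of Σ_t A[v_t][v_{t+1}]. For example, for (i, j) = (0, 2) we minimise over 3 possible intermediate vertex sequences; the minimum is 10, attained along the walk 0 → 2 → 2.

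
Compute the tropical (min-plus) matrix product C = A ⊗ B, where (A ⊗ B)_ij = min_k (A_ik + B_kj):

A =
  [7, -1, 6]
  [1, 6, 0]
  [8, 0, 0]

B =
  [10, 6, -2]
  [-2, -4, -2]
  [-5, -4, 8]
A ⊗ B =
  [-3, -5, -3]
  [-5, -4, -1]
  [-5, -4, -2]

Apply the min-plus product entry-by-entry:
  C[0][0] = min over k of (A[0][0] + B[0][0] = 7 + 10 = 17, A[0][1] + B[1][0] = -1 + -2 = -3, A[0][2] + B[2][0] = 6 + -5 = 1) = -3 (attained at k = 1)
  C[0][1] = min over k of (A[0][0] + B[0][1] = 7 + 6 = 13, A[0][1] + B[1][1] = -1 + -4 = -5, A[0][2] + B[2][1] = 6 + -4 = 2) = -5 (attained at k = 1)
  C[0][2] = min over k of (A[0][0] + B[0][2] = 7 + -2 = 5, A[0][1] + B[1][2] = -1 + -2 = -3, A[0][2] + B[2][2] = 6 + 8 = 14) = -3 (attained at k = 1)
  C[1][0] = min over k of (A[1][0] + B[0][0] = 1 + 10 = 11, A[1][1] + B[1][0] = 6 + -2 = 4, A[1][2] + B[2][0] = 0 + -5 = -5) = -5 (attained at k = 2)
  C[1][1] = min over k of (A[1][0] + B[0][1] = 1 + 6 = 7, A[1][1] + B[1][1] = 6 + -4 = 2, A[1][2] + B[2][1] = 0 + -4 = -4) = -4 (attained at k = 2)
  C[1][2] = min over k of (A[1][0] + B[0][2] = 1 + -2 = -1, A[1][1] + B[1][2] = 6 + -2 = 4, A[1][2] + B[2][2] = 0 + 8 = 8) = -1 (attained at k = 0)
  C[2][0] = min over k of (A[2][0] + B[0][0] = 8 + 10 = 18, A[2][1] + B[1][0] = 0 + -2 = -2, A[2][2] + B[2][0] = 0 + -5 = -5) = -5 (attained at k = 2)
  C[2][1] = min over k of (A[2][0] + B[0][1] = 8 + 6 = 14, A[2][1] + B[1][1] = 0 + -4 = -4, A[2][2] + B[2][1] = 0 + -4 = -4) = -4 (attained at k = 1)
  C[2][2] = min over k of (A[2][0] + B[0][2] = 8 + -2 = 6, A[2][1] + B[1][2] = 0 + -2 = -2, A[2][2] + B[2][2] = 0 + 8 = 8) = -2 (attained at k = 1)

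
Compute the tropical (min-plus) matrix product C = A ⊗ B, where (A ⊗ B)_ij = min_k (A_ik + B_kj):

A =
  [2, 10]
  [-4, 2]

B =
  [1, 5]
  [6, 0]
A ⊗ B =
  [3, 7]
  [-3, 1]

Apply the min-plus product entry-by-entry:
  C[0][0] = min over k of (A[0][0] + B[0][0] = 2 + 1 = 3, A[0][1] + B[1][0] = 10 + 6 = 16) = 3 (attained at k = 0)
  C[0][1] = min over k of (A[0][0] + B[0][1] = 2 + 5 = 7, A[0][1] + B[1][1] = 10 + 0 = 10) = 7 (attained at k = 0)
  C[1][0] = min over k of (A[1][0] + B[0][0] = -4 + 1 = -3, A[1][1] + B[1][0] = 2 + 6 = 8) = -3 (attained at k = 0)
  C[1][1] = min over k of (A[1][0] + B[0][1] = -4 + 5 = 1, A[1][1] + B[1][1] = 2 + 0 = 2) = 1 (attained at k = 0)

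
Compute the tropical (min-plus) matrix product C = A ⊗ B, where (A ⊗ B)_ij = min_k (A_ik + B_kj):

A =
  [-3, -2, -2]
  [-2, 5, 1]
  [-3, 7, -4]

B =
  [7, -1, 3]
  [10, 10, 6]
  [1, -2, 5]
A ⊗ B =
  [-1, -4, 0]
  [2, -3, 1]
  [-3, -6, 0]

Apply the min-plus product entry-by-entry:
  C[0][0] = min over k of (A[0][0] + B[0][0] = -3 + 7 = 4, A[0][1] + B[1][0] = -2 + 10 = 8, A[0][2] + B[2][0] = -2 + 1 = -1) = -1 (attained at k = 2)
  C[0][1] = min over k of (A[0][0] + B[0][1] = -3 + -1 = -4, A[0][1] + B[1][1] = -2 + 10 = 8, A[0][2] + B[2][1] = -2 + -2 = -4) = -4 (attained at k = 0)
  C[0][2] = min over k of (A[0][0] + B[0][2] = -3 + 3 = 0, A[0][1] + B[1][2] = -2 + 6 = 4, A[0][2] + B[2][2] = -2 + 5 = 3) = 0 (attained at k = 0)
  C[1][0] = min over k of (A[1][0] + B[0][0] = -2 + 7 = 5, A[1][1] + B[1][0] = 5 + 10 = 15, A[1][2] + B[2][0] = 1 + 1 = 2) = 2 (attained at k = 2)
  C[1][1] = min over k of (A[1][0] + B[0][1] = -2 + -1 = -3, A[1][1] + B[1][1] = 5 + 10 = 15, A[1][2] + B[2][1] = 1 + -2 = -1) = -3 (attained at k = 0)
  C[1][2] = min over k of (A[1][0] + B[0][2] = -2 + 3 = 1, A[1][1] + B[1][2] = 5 + 6 = 11, A[1][2] + B[2][2] = 1 + 5 = 6) = 1 (attained at k = 0)
  C[2][0] = min over k of (A[2][0] + B[0][0] = -3 + 7 = 4, A[2][1] + B[1][0] = 7 + 10 = 17, A[2][2] + B[2][0] = -4 + 1 = -3) = -3 (attained at k = 2)
  C[2][1] = min over k of (A[2][0] + B[0][1] = -3 + -1 = -4, A[2][1] + B[1][1] = 7 + 10 = 17, A[2][2] + B[2][1] = -4 + -2 = -6) = -6 (attained at k = 2)
  C[2][2] = min over k of (A[2][0] + B[0][2] = -3 + 3 = 0, A[2][1] + B[1][2] = 7 + 6 = 13, A[2][2] + B[2][2] = -4 + 5 = 1) = 0 (attained at k = 0)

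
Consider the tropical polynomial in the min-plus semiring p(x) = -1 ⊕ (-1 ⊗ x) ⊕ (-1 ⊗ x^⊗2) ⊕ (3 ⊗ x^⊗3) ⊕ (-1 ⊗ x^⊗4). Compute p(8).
p(8) = -1

A tropical monomial a ⊗ x^⊗i evaluates to a + i · x. Evaluating each term at x = 8:
  Term 0 contributes -1 + 0 · 8 = -1
  Term 1 contributes -1 + 1 · 8 = 7
  Term 2 contributes -1 + 2 · 8 = 15
  Term 3 contributes 3 + 3 · 8 = 27
  Term 4 contributes -1 + 4 · 8 = 31
p(8) = ⊕ of these = min[-1, 7, 15, 27, 31] = -1.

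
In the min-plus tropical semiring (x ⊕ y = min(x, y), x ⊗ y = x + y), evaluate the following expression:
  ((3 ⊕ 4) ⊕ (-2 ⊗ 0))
((3 ⊕ 4) ⊕ (-2 ⊗ 0)) = -2

Expand innermost to outermost. Recall ⊕ takes the minimum of its arguments and ⊗ takes their sum. Working out the expression ((3 ⊕ 4) ⊕ (-2 ⊗ 0)) gives -2.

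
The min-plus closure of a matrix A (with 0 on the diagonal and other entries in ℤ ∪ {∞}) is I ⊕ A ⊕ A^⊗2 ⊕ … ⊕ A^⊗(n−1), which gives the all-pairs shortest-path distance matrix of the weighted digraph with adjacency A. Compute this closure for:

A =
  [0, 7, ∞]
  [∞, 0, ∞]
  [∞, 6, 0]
Closure =
  [0, 7, ∞]
  [∞, 0, ∞]
  [∞, 6, 0]

This is the Floyd-Warshall all-pairs shortest-path computation. For each intermediate vertex k = 0, 1, …, 2, update dist[i][j] ← min(dist[i][j], dist[i][k] + dist[k][j]). The final matrix gives, for each (i, j), the minimum total weight of any directed path from i to j (possibly empty when i = j).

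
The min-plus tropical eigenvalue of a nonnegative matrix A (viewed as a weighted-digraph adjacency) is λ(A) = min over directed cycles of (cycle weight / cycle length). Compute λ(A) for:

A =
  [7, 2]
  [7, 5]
λ(A) = 9/2

Enumerate directed cycles and compute their means (weight / length). Sample:
  cycle 0 → 0: weight = 7, length = 1, mean = 7/1 ≈ 7.000
  cycle 1 → 1: weight = 5, length = 1, mean = 5/1 ≈ 5.000
  cycle 0 → 1 → 0: weight = 9, length = 2, mean = 9/2 ≈ 4.500
  cycle 1 → 0 → 1: weight = 9, length = 2, mean = 9/2 ≈ 4.500
Minimum mean = 4.500, attained e.g. along the cycle 0 → 1 → 0 with weight 9 and length 2. So λ(A) = 9/2 = 9/2.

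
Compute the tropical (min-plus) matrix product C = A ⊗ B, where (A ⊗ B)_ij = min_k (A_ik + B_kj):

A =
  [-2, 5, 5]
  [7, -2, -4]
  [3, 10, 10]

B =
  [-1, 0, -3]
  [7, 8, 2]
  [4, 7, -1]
A ⊗ B =
  [-3, -2, -5]
  [0, 3, -5]
  [2, 3, 0]

Apply the min-plus product entry-by-entry:
  C[0][0] = min over k of (A[0][0] + B[0][0] = -2 + -1 = -3, A[0][1] + B[1][0] = 5 + 7 = 12, A[0][2] + B[2][0] = 5 + 4 = 9) = -3 (attained at k = 0)
  C[0][1] = min over k of (A[0][0] + B[0][1] = -2 + 0 = -2, A[0][1] + B[1][1] = 5 + 8 = 13, A[0][2] + B[2][1] = 5 + 7 = 12) = -2 (attained at k = 0)
  C[0][2] = min over k of (A[0][0] + B[0][2] = -2 + -3 = -5, A[0][1] + B[1][2] = 5 + 2 = 7, A[0][2] + B[2][2] = 5 + -1 = 4) = -5 (attained at k = 0)
  C[1][0] = min over k of (A[1][0] + B[0][0] = 7 + -1 = 6, A[1][1] + B[1][0] = -2 + 7 = 5, A[1][2] + B[2][0] = -4 + 4 = 0) = 0 (attained at k = 2)
  C[1][1] = min over k of (A[1][0] + B[0][1] = 7 + 0 = 7, A[1][1] + B[1][1] = -2 + 8 = 6, A[1][2] + B[2][1] = -4 + 7 = 3) = 3 (attained at k = 2)
  C[1][2] = min over k of (A[1][0] + B[0][2] = 7 + -3 = 4, A[1][1] + B[1][2] = -2 + 2 = 0, A[1][2] + B[2][2] = -4 + -1 = -5) = -5 (attained at k = 2)
  C[2][0] = min over k of (A[2][0] + B[0][0] = 3 + -1 = 2, A[2][1] + B[1][0] = 10 + 7 = 17, A[2][2] + B[2][0] = 10 + 4 = 14) = 2 (attained at k = 0)
  C[2][1] = min over k of (A[2][0] + B[0][1] = 3 + 0 = 3, A[2][1] + B[1][1] = 10 + 8 = 18, A[2][2] + B[2][1] = 10 + 7 = 17) = 3 (attained at k = 0)
  C[2][2] = min over k of (A[2][0] + B[0][2] = 3 + -3 = 0, A[2][1] + B[1][2] = 10 + 2 = 12, A[2][2] + B[2][2] = 10 + -1 = 9) = 0 (attained at k = 0)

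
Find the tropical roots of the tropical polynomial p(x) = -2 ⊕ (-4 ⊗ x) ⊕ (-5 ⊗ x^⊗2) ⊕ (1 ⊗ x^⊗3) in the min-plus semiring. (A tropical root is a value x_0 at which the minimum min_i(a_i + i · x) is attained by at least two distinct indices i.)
Roots: {-6, 1, 2}

Each tropical root is a break point of the lower envelope of the lines y = a_i + i · x (there are 4 lines, with slopes 0, 1, ..., 3). Only the lines that attain the minimum somewhere contribute to roots; other lines are dominated. Here the surviving (envelope) indices are i = 3, i = 2, i = 1, i = 0.
Intersections between consecutive envelope lines give the roots: for adjacent envelope indices i < j the intersection is x = (a_i − a_j) / (j − i). Reading off the sorted break points: {-6, 1, 2}.
Verification: at each break x_0, at least two indices attain the minimum of min_i(a_i + i · x_0).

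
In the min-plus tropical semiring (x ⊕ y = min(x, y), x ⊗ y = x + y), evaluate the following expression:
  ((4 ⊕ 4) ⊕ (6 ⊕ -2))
((4 ⊕ 4) ⊕ (6 ⊕ -2)) = -2

Expand innermost to outermost. Recall ⊕ takes the minimum of its arguments and ⊗ takes their sum. Working out the expression ((4 ⊕ 4) ⊕ (6 ⊕ -2)) gives -2.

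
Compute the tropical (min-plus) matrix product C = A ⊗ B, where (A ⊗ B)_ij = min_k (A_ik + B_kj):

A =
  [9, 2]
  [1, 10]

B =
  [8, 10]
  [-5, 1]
A ⊗ B =
  [-3, 3]
  [5, 11]

Apply the min-plus product entry-by-entry:
  C[0][0] = min over k of (A[0][0] + B[0][0] = 9 + 8 = 17, A[0][1] + B[1][0] = 2 + -5 = -3) = -3 (attained at k = 1)
  C[0][1] = min over k of (A[0][0] + B[0][1] = 9 + 10 = 19, A[0][1] + B[1][1] = 2 + 1 = 3) = 3 (attained at k = 1)
  C[1][0] = min over k of (A[1][0] + B[0][0] = 1 + 8 = 9, A[1][1] + B[1][0] = 10 + -5 = 5) = 5 (attained at k = 1)
  C[1][1] = min over k of (A[1][0] + B[0][1] = 1 + 10 = 11, A[1][1] + B[1][1] = 10 + 1 = 11) = 11 (attained at k = 0)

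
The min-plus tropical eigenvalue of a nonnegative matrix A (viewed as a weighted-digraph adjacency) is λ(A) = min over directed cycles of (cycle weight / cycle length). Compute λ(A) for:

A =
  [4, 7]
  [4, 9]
λ(A) = 4

Enumerate directed cycles and compute their means (weight / length). Sample:
  cycle 0 → 0: weight = 4, length = 1, mean = 4/1 ≈ 4.000
  cycle 1 → 1: weight = 9, length = 1, mean = 9/1 ≈ 9.000
  cycle 0 → 1 → 0: weight = 11, length = 2, mean = 11/2 ≈ 5.500
  cycle 1 → 0 → 1: weight = 11, length = 2, mean = 11/2 ≈ 5.500
Minimum mean = 4.000, attained e.g. along the cycle 0 → 0 with weight 4 and length 1. So λ(A) = 4/1 = 4.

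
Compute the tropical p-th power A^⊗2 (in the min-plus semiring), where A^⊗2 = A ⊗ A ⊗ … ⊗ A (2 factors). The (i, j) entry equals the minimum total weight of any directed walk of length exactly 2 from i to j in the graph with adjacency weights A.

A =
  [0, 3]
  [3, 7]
A^⊗2 =
  [0, 3]
  [3, 6]

Each entry (A^⊗2)_ij equals the minimum over all length-2 walks i = v_0 → v_1 → … → v_2 = j of Σ_t A[v_t][v_{t+1}]. For example, for (i, j) = (0, 1) we minimise over 2 possible intermediate vertex sequences; the minimum is 3, attained along the walk 0 → 0 → 1.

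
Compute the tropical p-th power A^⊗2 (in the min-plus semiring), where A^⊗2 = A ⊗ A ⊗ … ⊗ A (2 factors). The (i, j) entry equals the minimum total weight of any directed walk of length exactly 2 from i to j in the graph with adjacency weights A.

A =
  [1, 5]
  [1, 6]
A^⊗2 =
  [2, 6]
  [2, 6]

Each entry (A^⊗2)_ij equals the minimum over all length-2 walks i = v_0 → v_1 → … → v_2 = j of Σ_t A[v_t][v_{t+1}]. For example, for (i, j) = (0, 1) we minimise over 2 possible intermediate vertex sequences; the minimum is 6, attained along the walk 0 → 0 → 1.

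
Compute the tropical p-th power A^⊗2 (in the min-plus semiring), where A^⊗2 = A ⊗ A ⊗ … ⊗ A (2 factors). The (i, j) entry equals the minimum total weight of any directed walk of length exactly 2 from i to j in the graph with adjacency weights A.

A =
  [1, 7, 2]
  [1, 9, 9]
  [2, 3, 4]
A^⊗2 =
  [2, 5, 3]
  [2, 8, 3]
  [3, 7, 4]

Each entry (A^⊗2)_ij equals the minimum over all length-2 walks i = v_0 → v_1 → … → v_2 = j of Σ_t A[v_t][v_{t+1}]. For example, for (i, j) = (0, 2) we minimise over 3 possible intermediate vertex sequences; the minimum is 3, attained along the walk 0 → 0 → 2.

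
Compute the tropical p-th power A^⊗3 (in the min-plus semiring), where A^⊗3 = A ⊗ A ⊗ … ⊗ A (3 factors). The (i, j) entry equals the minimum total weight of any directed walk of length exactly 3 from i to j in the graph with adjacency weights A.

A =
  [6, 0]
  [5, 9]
A^⊗3 =
  [11, 5]
  [10, 11]

Each entry (A^⊗3)_ij equals the minimum over all length-3 walks i = v_0 → v_1 → … → v_3 = j of Σ_t A[v_t][v_{t+1}]. For example, for (i, j) = (0, 1) we minimise over 4 possible intermediate vertex sequences; the minimum is 5, attained along the walk 0 → 1 → 0 → 1.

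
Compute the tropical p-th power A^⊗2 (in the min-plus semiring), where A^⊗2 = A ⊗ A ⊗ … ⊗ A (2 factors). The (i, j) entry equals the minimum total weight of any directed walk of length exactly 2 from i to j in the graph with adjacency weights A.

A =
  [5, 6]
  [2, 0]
A^⊗2 =
  [8, 6]
  [2, 0]

Each entry (A^⊗2)_ij equals the minimum over all length-2 walks i = v_0 → v_1 → … → v_2 = j of Σ_t A[v_t][v_{t+1}]. For example, for (i, j) = (0, 1) we minimise over 2 possible intermediate vertex sequences; the minimum is 6, attained along the walk 0 → 1 → 1.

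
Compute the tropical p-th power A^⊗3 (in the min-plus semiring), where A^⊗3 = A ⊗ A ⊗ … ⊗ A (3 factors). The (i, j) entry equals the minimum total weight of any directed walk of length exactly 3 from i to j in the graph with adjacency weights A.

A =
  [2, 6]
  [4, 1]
A^⊗3 =
  [6, 8]
  [6, 3]

Each entry (A^⊗3)_ij equals the minimum over all length-3 walks i = v_0 → v_1 → … → v_3 = j of Σ_t A[v_t][v_{t+1}]. For example, for (i, j) = (0, 1) we minimise over 4 possible intermediate vertex sequences; the minimum is 8, attained along the walk 0 → 1 → 1 → 1.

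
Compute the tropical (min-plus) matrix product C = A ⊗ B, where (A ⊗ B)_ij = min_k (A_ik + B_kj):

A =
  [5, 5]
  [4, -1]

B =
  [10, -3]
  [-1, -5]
A ⊗ B =
  [4, 0]
  [-2, -6]

Apply the min-plus product entry-by-entry:
  C[0][0] = min over k of (A[0][0] + B[0][0] = 5 + 10 = 15, A[0][1] + B[1][0] = 5 + -1 = 4) = 4 (attained at k = 1)
  C[0][1] = min over k of (A[0][0] + B[0][1] = 5 + -3 = 2, A[0][1] + B[1][1] = 5 + -5 = 0) = 0 (attained at k = 1)
  C[1][0] = min over k of (A[1][0] + B[0][0] = 4 + 10 = 14, A[1][1] + B[1][0] = -1 + -1 = -2) = -2 (attained at k = 1)
  C[1][1] = min over k of (A[1][0] + B[0][1] = 4 + -3 = 1, A[1][1] + B[1][1] = -1 + -5 = -6) = -6 (attained at k = 1)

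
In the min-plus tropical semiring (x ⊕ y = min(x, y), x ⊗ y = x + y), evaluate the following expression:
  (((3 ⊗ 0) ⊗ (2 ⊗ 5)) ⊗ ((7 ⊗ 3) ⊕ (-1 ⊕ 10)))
(((3 ⊗ 0) ⊗ (2 ⊗ 5)) ⊗ ((7 ⊗ 3) ⊕ (-1 ⊕ 10))) = 9

Expand innermost to outermost. Recall ⊕ takes the minimum of its arguments and ⊗ takes their sum. Working out the expression (((3 ⊗ 0) ⊗ (2 ⊗ 5)) ⊗ ((7 ⊗ 3) ⊕ (-1 ⊕ 10))) gives 9.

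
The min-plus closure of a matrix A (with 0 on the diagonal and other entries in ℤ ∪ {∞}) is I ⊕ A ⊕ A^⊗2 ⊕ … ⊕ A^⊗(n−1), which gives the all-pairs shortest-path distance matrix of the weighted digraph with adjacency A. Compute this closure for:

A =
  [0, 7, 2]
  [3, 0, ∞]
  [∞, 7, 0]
Closure =
  [0, 7, 2]
  [3, 0, 5]
  [10, 7, 0]

This is the Floyd-Warshall all-pairs shortest-path computation. For each intermediate vertex k = 0, 1, …, 2, update dist[i][j] ← min(dist[i][j], dist[i][k] + dist[k][j]). The final matrix gives, for each (i, j), the minimum total weight of any directed path from i to j (possibly empty when i = j).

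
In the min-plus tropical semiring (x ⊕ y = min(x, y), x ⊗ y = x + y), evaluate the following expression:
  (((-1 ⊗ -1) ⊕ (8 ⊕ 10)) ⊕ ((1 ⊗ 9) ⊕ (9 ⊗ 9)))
(((-1 ⊗ -1) ⊕ (8 ⊕ 10)) ⊕ ((1 ⊗ 9) ⊕ (9 ⊗ 9))) = -2

Expand innermost to outermost. Recall ⊕ takes the minimum of its arguments and ⊗ takes their sum. Working out the expression (((-1 ⊗ -1) ⊕ (8 ⊕ 10)) ⊕ ((1 ⊗ 9) ⊕ (9 ⊗ 9))) gives -2.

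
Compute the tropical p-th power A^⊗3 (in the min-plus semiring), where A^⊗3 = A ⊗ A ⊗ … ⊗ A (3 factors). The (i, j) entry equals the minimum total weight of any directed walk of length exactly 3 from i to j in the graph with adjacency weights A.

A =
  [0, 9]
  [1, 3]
A^⊗3 =
  [0, 9]
  [1, 9]

Each entry (A^⊗3)_ij equals the minimum over all length-3 walks i = v_0 → v_1 → … → v_3 = j of Σ_t A[v_t][v_{t+1}]. For example, for (i, j) = (0, 1) we minimise over 4 possible intermediate vertex sequences; the minimum is 9, attained along the walk 0 → 0 → 0 → 1.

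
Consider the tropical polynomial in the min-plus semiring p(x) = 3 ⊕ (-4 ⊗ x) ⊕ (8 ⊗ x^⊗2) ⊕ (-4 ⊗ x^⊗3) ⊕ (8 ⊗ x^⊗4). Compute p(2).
p(2) = -2

A tropical monomial a ⊗ x^⊗i evaluates to a + i · x. Evaluating each term at x = 2:
  Term 0 contributes 3 + 0 · 2 = 3
  Term 1 contributes -4 + 1 · 2 = -2
  Term 2 contributes 8 + 2 · 2 = 12
  Term 3 contributes -4 + 3 · 2 = 2
  Term 4 contributes 8 + 4 · 2 = 16
p(2) = ⊕ of these = min[3, -2, 12, 2, 16] = -2.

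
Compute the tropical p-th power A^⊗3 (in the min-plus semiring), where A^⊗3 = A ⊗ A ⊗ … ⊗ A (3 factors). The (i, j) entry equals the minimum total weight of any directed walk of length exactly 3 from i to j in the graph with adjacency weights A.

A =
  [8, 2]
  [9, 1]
A^⊗3 =
  [12, 4]
  [11, 3]

Each entry (A^⊗3)_ij equals the minimum over all length-3 walks i = v_0 → v_1 → … → v_3 = j of Σ_t A[v_t][v_{t+1}]. For example, for (i, j) = (0, 1) we minimise over 4 possible intermediate vertex sequences; the minimum is 4, attained along the walk 0 → 1 → 1 → 1.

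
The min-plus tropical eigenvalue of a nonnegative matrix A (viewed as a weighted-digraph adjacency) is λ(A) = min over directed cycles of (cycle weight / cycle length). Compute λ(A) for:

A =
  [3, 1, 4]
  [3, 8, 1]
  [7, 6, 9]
λ(A) = 2

Enumerate directed cycles and compute their means (weight / length). Sample:
  cycle 0 → 0: weight = 3, length = 1, mean = 3/1 ≈ 3.000
  cycle 1 → 1: weight = 8, length = 1, mean = 8/1 ≈ 8.000
  cycle 2 → 2: weight = 9, length = 1, mean = 9/1 ≈ 9.000
  cycle 0 → 1 → 0: weight = 4, length = 2, mean = 4/2 ≈ 2.000
  cycle 0 → 2 → 0: weight = 11, length = 2, mean = 11/2 ≈ 5.500
  cycle 1 → 0 → 1: weight = 4, length = 2, mean = 4/2 ≈ 2.000
Minimum mean = 2.000, attained e.g. along the cycle 0 → 1 → 0 with weight 4 and length 2. So λ(A) = 4/2 = 2.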